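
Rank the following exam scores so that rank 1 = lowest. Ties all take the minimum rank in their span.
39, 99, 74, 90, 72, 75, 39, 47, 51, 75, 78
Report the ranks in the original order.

1, 11, 6, 10, 5, 7, 1, 3, 4, 7, 9

Sorted (ascending): 39, 39, 47, 51, 72, 74, 75, 75, 78, 90, 99
The 2 values of 39 occupy positions 1–2 → each gets rank 1.
The 2 values of 75 occupy positions 7–8 → each gets rank 7.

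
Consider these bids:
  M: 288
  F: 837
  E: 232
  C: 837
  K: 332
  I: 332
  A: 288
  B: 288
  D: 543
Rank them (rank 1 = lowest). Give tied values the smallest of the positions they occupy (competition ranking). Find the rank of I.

5

Sorted (ascending): 232, 288, 288, 288, 332, 332, 543, 837, 837
The 3 values of 288 occupy positions 2–4 → each gets rank 2.
The 2 values of 332 occupy positions 5–6 → each gets rank 5.
The 2 values of 837 occupy positions 8–9 → each gets rank 8.
I has value 332 → rank 5.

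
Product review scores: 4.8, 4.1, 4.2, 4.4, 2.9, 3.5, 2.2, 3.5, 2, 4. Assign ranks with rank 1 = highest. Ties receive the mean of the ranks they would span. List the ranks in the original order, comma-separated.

Sorted (descending): 4.8, 4.4, 4.2, 4.1, 4, 3.5, 3.5, 2.9, 2.2, 2
The 2 values of 3.5 occupy positions 6–7 → average rank (6+7)/2 = 6.5.

1, 4, 3, 2, 8, 6.5, 9, 6.5, 10, 5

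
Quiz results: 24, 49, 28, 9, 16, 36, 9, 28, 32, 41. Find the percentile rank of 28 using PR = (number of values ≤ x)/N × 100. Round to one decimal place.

60.0

N = 10.
Strictly below 28: 4. Equal to 28: 2.
PR = 6/10 × 100 = 60.0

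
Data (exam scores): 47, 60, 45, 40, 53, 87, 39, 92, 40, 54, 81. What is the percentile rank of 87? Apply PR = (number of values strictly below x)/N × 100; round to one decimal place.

N = 11.
Strictly below 87: 9. Equal to 87: 1.
PR = 9/11 × 100 = 81.8

81.8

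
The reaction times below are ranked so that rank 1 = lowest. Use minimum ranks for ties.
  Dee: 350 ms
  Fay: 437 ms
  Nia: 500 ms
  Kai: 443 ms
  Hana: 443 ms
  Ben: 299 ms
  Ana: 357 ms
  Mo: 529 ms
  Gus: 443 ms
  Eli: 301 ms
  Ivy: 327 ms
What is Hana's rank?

Sorted (ascending): 299, 301, 327, 350, 357, 437, 443, 443, 443, 500, 529
The 3 values of 443 occupy positions 7–9 → each gets rank 7.
Hana has value 443 ms → rank 7.

7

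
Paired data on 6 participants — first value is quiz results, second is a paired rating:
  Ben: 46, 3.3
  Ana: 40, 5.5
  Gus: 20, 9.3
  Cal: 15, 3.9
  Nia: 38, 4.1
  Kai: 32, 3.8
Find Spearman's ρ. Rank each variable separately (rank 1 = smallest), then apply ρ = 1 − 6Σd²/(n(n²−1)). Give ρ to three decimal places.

-0.314

Ranks of variable 1: 6, 5, 2, 1, 4, 3
Ranks of variable 2: 1, 5, 6, 3, 4, 2
d = r₁ − r₂: 5, 0, -4, -2, 0, 1
d²: 25, 0, 16, 4, 0, 1; Σd² = 46
ρ = 1 − 6·46/(6·35) = 1 − 276/210 = -0.314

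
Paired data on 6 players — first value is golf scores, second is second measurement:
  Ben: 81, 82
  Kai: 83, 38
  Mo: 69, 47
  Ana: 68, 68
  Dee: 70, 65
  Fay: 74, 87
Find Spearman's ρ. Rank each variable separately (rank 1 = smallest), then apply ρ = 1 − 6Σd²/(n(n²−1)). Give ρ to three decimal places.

-0.086

Ranks of variable 1: 5, 6, 2, 1, 3, 4
Ranks of variable 2: 5, 1, 2, 4, 3, 6
d = r₁ − r₂: 0, 5, 0, -3, 0, -2
d²: 0, 25, 0, 9, 0, 4; Σd² = 38
ρ = 1 − 6·38/(6·35) = 1 − 228/210 = -0.086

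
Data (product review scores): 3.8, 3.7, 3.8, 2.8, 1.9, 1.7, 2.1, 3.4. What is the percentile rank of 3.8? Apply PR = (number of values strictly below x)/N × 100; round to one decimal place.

75.0

N = 8.
Strictly below 3.8: 6. Equal to 3.8: 2.
PR = 6/8 × 100 = 75.0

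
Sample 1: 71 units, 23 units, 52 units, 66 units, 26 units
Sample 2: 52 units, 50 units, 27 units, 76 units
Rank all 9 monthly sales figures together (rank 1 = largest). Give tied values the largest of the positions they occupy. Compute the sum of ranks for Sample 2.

Sorted (descending): 76, 71, 66, 52, 52, 50, 27, 26, 23
The 2 values of 52 occupy positions 4–5 → each gets rank 5.
Sample 2 values → pooled ranks: 52→5, 50→6, 27→7, 76→1
Rank sum = 5 + 6 + 7 + 1 = 19

19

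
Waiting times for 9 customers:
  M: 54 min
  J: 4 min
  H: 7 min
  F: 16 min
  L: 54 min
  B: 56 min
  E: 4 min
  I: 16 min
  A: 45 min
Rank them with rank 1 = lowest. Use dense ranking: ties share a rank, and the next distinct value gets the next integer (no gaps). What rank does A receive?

4

Sorted (ascending): 4, 4, 7, 16, 16, 45, 54, 54, 56
The 2 values of 4 share dense rank 1.
The 2 values of 16 share dense rank 3.
The 2 values of 54 share dense rank 5.
Remaining distinct values take the next consecutive integers.
A has value 45 min → rank 4.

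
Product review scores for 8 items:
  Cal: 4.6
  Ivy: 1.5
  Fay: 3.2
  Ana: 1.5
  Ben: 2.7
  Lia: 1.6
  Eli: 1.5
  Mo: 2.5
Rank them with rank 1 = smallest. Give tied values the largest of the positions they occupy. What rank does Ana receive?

Sorted (ascending): 1.5, 1.5, 1.5, 1.6, 2.5, 2.7, 3.2, 4.6
The 3 values of 1.5 occupy positions 1–3 → each gets rank 3.
Ana has value 1.5 → rank 3.

3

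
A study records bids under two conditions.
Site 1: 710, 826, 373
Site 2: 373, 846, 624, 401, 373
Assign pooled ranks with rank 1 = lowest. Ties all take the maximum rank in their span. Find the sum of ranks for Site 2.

23

Sorted (ascending): 373, 373, 373, 401, 624, 710, 826, 846
The 3 values of 373 occupy positions 1–3 → each gets rank 3.
Site 2 values → pooled ranks: 373→3, 846→8, 624→5, 401→4, 373→3
Rank sum = 3 + 8 + 5 + 4 + 3 = 23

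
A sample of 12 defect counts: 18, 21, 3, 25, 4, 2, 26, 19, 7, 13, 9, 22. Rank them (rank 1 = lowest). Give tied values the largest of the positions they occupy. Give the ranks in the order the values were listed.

Sorted (ascending): 2, 3, 4, 7, 9, 13, 18, 19, 21, 22, 25, 26
No ties — each value takes its position as its rank.

7, 9, 2, 11, 3, 1, 12, 8, 4, 6, 5, 10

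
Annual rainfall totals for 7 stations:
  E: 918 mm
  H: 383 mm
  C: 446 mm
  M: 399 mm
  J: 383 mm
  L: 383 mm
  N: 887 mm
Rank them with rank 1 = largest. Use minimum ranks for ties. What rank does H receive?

Sorted (descending): 918, 887, 446, 399, 383, 383, 383
The 3 values of 383 occupy positions 5–7 → each gets rank 5.
H has value 383 mm → rank 5.

5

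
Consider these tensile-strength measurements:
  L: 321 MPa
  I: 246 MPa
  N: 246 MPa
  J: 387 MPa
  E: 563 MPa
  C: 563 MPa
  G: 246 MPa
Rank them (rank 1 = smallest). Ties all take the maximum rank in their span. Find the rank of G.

Sorted (ascending): 246, 246, 246, 321, 387, 563, 563
The 3 values of 246 occupy positions 1–3 → each gets rank 3.
The 2 values of 563 occupy positions 6–7 → each gets rank 7.
G has value 246 MPa → rank 3.

3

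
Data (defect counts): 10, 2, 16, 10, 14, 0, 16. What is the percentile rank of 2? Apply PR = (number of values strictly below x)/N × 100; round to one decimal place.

N = 7.
Strictly below 2: 1. Equal to 2: 1.
PR = 1/7 × 100 = 14.3

14.3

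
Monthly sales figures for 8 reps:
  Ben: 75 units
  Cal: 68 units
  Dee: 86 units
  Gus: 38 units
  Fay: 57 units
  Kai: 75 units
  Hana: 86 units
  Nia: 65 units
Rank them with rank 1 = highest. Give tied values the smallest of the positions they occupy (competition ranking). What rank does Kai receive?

Sorted (descending): 86, 86, 75, 75, 68, 65, 57, 38
The 2 values of 86 occupy positions 1–2 → each gets rank 1.
The 2 values of 75 occupy positions 3–4 → each gets rank 3.
Kai has value 75 units → rank 3.

3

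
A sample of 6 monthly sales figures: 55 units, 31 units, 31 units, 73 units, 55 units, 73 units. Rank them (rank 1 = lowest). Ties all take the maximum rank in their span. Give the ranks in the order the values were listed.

4, 2, 2, 6, 4, 6

Sorted (ascending): 31, 31, 55, 55, 73, 73
The 2 values of 31 occupy positions 1–2 → each gets rank 2.
The 2 values of 55 occupy positions 3–4 → each gets rank 4.
The 2 values of 73 occupy positions 5–6 → each gets rank 6.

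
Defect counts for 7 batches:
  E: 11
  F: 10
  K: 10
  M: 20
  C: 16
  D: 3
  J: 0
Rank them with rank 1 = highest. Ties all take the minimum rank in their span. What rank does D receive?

Sorted (descending): 20, 16, 11, 10, 10, 3, 0
The 2 values of 10 occupy positions 4–5 → each gets rank 4.
D has value 3 → rank 6.

6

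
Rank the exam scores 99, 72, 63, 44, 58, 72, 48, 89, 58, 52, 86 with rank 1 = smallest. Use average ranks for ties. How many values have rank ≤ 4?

3

Sorted (ascending): 44, 48, 52, 58, 58, 63, 72, 72, 86, 89, 99
The 2 values of 58 occupy positions 4–5 → average rank (4+5)/2 = 4.5.
The 2 values of 72 occupy positions 7–8 → average rank (7+8)/2 = 7.5.
Ranks ≤ 4: {1, 2, 3} → 3 values.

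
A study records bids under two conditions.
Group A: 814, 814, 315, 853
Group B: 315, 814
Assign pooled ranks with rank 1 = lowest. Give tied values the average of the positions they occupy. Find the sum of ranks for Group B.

5.5

Sorted (ascending): 315, 315, 814, 814, 814, 853
The 2 values of 315 occupy positions 1–2 → average rank (1+2)/2 = 1.5.
The 3 values of 814 occupy positions 3–5 → average rank 4.
Group B values → pooled ranks: 315→1.5, 814→4
Rank sum = 1.5 + 4 = 5.5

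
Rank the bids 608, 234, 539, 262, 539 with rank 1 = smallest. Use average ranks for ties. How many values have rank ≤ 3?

Sorted (ascending): 234, 262, 539, 539, 608
The 2 values of 539 occupy positions 3–4 → average rank (3+4)/2 = 3.5.
Ranks ≤ 3: {1, 2} → 2 values.

2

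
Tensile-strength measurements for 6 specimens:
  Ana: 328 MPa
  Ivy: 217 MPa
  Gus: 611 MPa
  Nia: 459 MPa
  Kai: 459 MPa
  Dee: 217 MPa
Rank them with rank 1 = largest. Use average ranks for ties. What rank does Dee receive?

5.5

Sorted (descending): 611, 459, 459, 328, 217, 217
The 2 values of 459 occupy positions 2–3 → average rank (2+3)/2 = 2.5.
The 2 values of 217 occupy positions 5–6 → average rank (5+6)/2 = 5.5.
Dee has value 217 MPa → rank 5.5.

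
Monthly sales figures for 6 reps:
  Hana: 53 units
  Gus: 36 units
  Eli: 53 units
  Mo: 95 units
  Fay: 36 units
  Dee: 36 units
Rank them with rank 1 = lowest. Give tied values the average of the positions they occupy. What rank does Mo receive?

Sorted (ascending): 36, 36, 36, 53, 53, 95
The 3 values of 36 occupy positions 1–3 → average rank 2.
The 2 values of 53 occupy positions 4–5 → average rank (4+5)/2 = 4.5.
Mo has value 95 units → rank 6.

6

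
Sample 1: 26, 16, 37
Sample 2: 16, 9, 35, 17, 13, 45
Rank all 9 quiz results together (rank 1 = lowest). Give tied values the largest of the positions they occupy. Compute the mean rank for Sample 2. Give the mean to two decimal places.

4.67

Sorted (ascending): 9, 13, 16, 16, 17, 26, 35, 37, 45
The 2 values of 16 occupy positions 3–4 → each gets rank 4.
Sample 2 values → pooled ranks: 16→4, 9→1, 35→7, 17→5, 13→2, 45→9
Mean rank = (4 + 1 + 7 + 5 + 2 + 9) / 6 = 4.67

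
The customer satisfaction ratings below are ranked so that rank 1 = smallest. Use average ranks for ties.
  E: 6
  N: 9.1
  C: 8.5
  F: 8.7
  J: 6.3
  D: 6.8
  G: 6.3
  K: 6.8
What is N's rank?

Sorted (ascending): 6, 6.3, 6.3, 6.8, 6.8, 8.5, 8.7, 9.1
The 2 values of 6.3 occupy positions 2–3 → average rank (2+3)/2 = 2.5.
The 2 values of 6.8 occupy positions 4–5 → average rank (4+5)/2 = 4.5.
N has value 9.1 → rank 8.

8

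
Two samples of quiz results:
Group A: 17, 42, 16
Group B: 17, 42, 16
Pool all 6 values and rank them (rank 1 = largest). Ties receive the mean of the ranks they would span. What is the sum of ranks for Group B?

Sorted (descending): 42, 42, 17, 17, 16, 16
The 2 values of 42 occupy positions 1–2 → average rank (1+2)/2 = 1.5.
The 2 values of 17 occupy positions 3–4 → average rank (3+4)/2 = 3.5.
The 2 values of 16 occupy positions 5–6 → average rank (5+6)/2 = 5.5.
Group B values → pooled ranks: 17→3.5, 42→1.5, 16→5.5
Rank sum = 3.5 + 1.5 + 5.5 = 10.5

10.5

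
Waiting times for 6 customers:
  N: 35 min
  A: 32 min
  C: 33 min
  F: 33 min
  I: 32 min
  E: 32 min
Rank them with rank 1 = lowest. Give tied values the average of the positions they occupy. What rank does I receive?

Sorted (ascending): 32, 32, 32, 33, 33, 35
The 3 values of 32 occupy positions 1–3 → average rank 2.
The 2 values of 33 occupy positions 4–5 → average rank (4+5)/2 = 4.5.
I has value 32 min → rank 2.

2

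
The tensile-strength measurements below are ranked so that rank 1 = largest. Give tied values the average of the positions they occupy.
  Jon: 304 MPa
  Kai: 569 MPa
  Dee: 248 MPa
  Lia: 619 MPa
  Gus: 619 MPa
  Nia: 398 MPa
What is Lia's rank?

1.5

Sorted (descending): 619, 619, 569, 398, 304, 248
The 2 values of 619 occupy positions 1–2 → average rank (1+2)/2 = 1.5.
Lia has value 619 MPa → rank 1.5.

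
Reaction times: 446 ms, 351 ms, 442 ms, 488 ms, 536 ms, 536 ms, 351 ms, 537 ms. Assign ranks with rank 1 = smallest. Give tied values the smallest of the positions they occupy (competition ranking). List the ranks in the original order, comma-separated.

Sorted (ascending): 351, 351, 442, 446, 488, 536, 536, 537
The 2 values of 351 occupy positions 1–2 → each gets rank 1.
The 2 values of 536 occupy positions 6–7 → each gets rank 6.

4, 1, 3, 5, 6, 6, 1, 8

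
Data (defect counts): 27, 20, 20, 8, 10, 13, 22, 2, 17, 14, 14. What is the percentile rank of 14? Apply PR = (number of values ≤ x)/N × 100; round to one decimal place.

N = 11.
Strictly below 14: 4. Equal to 14: 2.
PR = 6/11 × 100 = 54.5

54.5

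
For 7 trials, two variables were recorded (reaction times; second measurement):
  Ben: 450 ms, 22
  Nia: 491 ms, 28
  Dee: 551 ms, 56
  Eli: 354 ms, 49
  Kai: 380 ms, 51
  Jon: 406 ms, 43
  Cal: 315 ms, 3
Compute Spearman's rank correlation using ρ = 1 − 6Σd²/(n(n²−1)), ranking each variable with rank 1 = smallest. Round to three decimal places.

0.357

Ranks of variable 1: 5, 6, 7, 2, 3, 4, 1
Ranks of variable 2: 2, 3, 7, 5, 6, 4, 1
d = r₁ − r₂: 3, 3, 0, -3, -3, 0, 0
d²: 9, 9, 0, 9, 9, 0, 0; Σd² = 36
ρ = 1 − 6·36/(7·48) = 1 − 216/336 = 0.357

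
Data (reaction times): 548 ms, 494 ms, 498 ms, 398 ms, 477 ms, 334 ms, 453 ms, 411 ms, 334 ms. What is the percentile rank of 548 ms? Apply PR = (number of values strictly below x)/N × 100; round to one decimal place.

N = 9.
Strictly below 548: 8. Equal to 548: 1.
PR = 8/9 × 100 = 88.9

88.9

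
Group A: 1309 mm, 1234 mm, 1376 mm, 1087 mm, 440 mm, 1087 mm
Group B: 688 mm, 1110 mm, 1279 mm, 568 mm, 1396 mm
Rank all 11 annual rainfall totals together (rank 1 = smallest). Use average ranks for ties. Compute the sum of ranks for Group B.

30

Sorted (ascending): 440, 568, 688, 1087, 1087, 1110, 1234, 1279, 1309, 1376, 1396
The 2 values of 1087 occupy positions 4–5 → average rank (4+5)/2 = 4.5.
Group B values → pooled ranks: 688→3, 1110→6, 1279→8, 568→2, 1396→11
Rank sum = 3 + 6 + 8 + 2 + 11 = 30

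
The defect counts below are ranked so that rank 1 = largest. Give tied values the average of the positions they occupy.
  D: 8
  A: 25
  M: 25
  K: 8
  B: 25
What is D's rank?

Sorted (descending): 25, 25, 25, 8, 8
The 3 values of 25 occupy positions 1–3 → average rank 2.
The 2 values of 8 occupy positions 4–5 → average rank (4+5)/2 = 4.5.
D has value 8 → rank 4.5.

4.5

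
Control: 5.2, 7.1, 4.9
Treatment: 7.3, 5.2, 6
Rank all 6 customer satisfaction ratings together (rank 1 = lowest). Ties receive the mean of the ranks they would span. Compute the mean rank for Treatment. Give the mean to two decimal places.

Sorted (ascending): 4.9, 5.2, 5.2, 6, 7.1, 7.3
The 2 values of 5.2 occupy positions 2–3 → average rank (2+3)/2 = 2.5.
Treatment values → pooled ranks: 7.3→6, 5.2→2.5, 6→4
Mean rank = (6 + 2.5 + 4) / 3 = 4.17

4.17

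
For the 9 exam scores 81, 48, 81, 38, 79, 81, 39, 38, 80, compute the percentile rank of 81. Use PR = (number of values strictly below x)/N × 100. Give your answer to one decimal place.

66.7

N = 9.
Strictly below 81: 6. Equal to 81: 3.
PR = 6/9 × 100 = 66.7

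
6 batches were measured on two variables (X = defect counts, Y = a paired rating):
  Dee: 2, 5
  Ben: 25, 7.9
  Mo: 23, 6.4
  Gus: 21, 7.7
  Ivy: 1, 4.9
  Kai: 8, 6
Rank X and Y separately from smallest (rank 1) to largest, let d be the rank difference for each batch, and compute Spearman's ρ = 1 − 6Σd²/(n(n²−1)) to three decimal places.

0.943

Ranks of variable 1: 2, 6, 5, 4, 1, 3
Ranks of variable 2: 2, 6, 4, 5, 1, 3
d = r₁ − r₂: 0, 0, 1, -1, 0, 0
d²: 0, 0, 1, 1, 0, 0; Σd² = 2
ρ = 1 − 6·2/(6·35) = 1 − 12/210 = 0.943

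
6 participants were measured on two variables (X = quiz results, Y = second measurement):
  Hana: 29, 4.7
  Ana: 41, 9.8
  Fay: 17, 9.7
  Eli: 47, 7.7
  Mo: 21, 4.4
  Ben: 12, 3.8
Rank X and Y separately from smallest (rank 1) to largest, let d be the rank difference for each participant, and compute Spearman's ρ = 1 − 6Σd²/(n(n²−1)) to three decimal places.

Ranks of variable 1: 4, 5, 2, 6, 3, 1
Ranks of variable 2: 3, 6, 5, 4, 2, 1
d = r₁ − r₂: 1, -1, -3, 2, 1, 0
d²: 1, 1, 9, 4, 1, 0; Σd² = 16
ρ = 1 − 6·16/(6·35) = 1 − 96/210 = 0.543

0.543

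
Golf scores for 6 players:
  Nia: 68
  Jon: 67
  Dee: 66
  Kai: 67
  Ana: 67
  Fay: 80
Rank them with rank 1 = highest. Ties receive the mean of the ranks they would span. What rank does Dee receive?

6

Sorted (descending): 80, 68, 67, 67, 67, 66
The 3 values of 67 occupy positions 3–5 → average rank 4.
Dee has value 66 → rank 6.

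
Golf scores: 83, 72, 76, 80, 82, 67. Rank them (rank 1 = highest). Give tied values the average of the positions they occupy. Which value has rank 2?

Sorted (descending): 83, 82, 80, 76, 72, 67
No ties — each value takes its position as its rank.
Rank 2 → value 82.

82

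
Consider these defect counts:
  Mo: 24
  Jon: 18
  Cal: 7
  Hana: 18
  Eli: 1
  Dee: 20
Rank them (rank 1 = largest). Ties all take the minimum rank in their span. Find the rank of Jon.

3

Sorted (descending): 24, 20, 18, 18, 7, 1
The 2 values of 18 occupy positions 3–4 → each gets rank 3.
Jon has value 18 → rank 3.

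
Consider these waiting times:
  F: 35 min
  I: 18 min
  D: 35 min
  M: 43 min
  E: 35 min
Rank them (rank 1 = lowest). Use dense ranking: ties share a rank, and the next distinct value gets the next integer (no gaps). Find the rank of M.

3

Sorted (ascending): 18, 35, 35, 35, 43
The 3 values of 35 share dense rank 2.
Remaining distinct values take the next consecutive integers.
M has value 43 min → rank 3.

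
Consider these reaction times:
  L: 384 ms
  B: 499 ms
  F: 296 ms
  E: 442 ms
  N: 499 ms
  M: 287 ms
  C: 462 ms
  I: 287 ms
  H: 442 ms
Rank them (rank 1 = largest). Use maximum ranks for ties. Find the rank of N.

Sorted (descending): 499, 499, 462, 442, 442, 384, 296, 287, 287
The 2 values of 499 occupy positions 1–2 → each gets rank 2.
The 2 values of 442 occupy positions 4–5 → each gets rank 5.
The 2 values of 287 occupy positions 8–9 → each gets rank 9.
N has value 499 ms → rank 2.

2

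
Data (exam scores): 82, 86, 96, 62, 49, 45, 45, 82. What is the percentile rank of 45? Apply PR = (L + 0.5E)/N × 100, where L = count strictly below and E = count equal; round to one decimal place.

N = 8.
Strictly below 45: 0. Equal to 45: 2.
PR = (0 + 0.5·2)/8 × 100 = 12.5

12.5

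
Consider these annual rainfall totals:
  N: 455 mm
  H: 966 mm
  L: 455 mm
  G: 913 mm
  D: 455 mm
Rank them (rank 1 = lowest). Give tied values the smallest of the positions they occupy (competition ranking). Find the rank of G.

Sorted (ascending): 455, 455, 455, 913, 966
The 3 values of 455 occupy positions 1–3 → each gets rank 1.
G has value 913 mm → rank 4.

4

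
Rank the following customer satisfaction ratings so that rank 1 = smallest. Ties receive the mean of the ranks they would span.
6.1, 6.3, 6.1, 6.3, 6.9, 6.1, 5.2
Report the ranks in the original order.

3, 5.5, 3, 5.5, 7, 3, 1

Sorted (ascending): 5.2, 6.1, 6.1, 6.1, 6.3, 6.3, 6.9
The 3 values of 6.1 occupy positions 2–4 → average rank 3.
The 2 values of 6.3 occupy positions 5–6 → average rank (5+6)/2 = 5.5.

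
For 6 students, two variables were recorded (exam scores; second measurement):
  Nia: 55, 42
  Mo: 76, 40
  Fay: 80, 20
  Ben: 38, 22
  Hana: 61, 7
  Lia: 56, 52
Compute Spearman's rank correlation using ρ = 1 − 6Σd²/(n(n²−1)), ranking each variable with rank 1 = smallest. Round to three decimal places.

-0.371

Ranks of variable 1: 2, 5, 6, 1, 4, 3
Ranks of variable 2: 5, 4, 2, 3, 1, 6
d = r₁ − r₂: -3, 1, 4, -2, 3, -3
d²: 9, 1, 16, 4, 9, 9; Σd² = 48
ρ = 1 − 6·48/(6·35) = 1 − 288/210 = -0.371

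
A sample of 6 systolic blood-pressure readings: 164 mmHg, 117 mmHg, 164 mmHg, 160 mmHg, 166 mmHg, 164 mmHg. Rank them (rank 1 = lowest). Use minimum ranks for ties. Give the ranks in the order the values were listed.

3, 1, 3, 2, 6, 3

Sorted (ascending): 117, 160, 164, 164, 164, 166
The 3 values of 164 occupy positions 3–5 → each gets rank 3.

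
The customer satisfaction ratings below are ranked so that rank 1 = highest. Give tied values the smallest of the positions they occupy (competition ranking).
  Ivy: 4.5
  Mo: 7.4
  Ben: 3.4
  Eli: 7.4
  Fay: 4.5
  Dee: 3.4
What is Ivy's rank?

3

Sorted (descending): 7.4, 7.4, 4.5, 4.5, 3.4, 3.4
The 2 values of 7.4 occupy positions 1–2 → each gets rank 1.
The 2 values of 4.5 occupy positions 3–4 → each gets rank 3.
The 2 values of 3.4 occupy positions 5–6 → each gets rank 5.
Ivy has value 4.5 → rank 3.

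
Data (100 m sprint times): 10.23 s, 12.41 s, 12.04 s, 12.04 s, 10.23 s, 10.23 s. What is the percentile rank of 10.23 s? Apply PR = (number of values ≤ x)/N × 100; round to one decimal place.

50.0

N = 6.
Strictly below 10.23: 0. Equal to 10.23: 3.
PR = 3/6 × 100 = 50.0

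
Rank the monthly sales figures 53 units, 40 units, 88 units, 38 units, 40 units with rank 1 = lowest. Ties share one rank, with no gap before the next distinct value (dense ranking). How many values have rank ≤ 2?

3

Sorted (ascending): 38, 40, 40, 53, 88
The 2 values of 40 share dense rank 2.
Remaining distinct values take the next consecutive integers.
Ranks ≤ 2: {1, 2, 2} → 3 values.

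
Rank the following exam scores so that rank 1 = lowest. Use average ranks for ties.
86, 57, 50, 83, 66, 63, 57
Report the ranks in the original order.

7, 2.5, 1, 6, 5, 4, 2.5

Sorted (ascending): 50, 57, 57, 63, 66, 83, 86
The 2 values of 57 occupy positions 2–3 → average rank (2+3)/2 = 2.5.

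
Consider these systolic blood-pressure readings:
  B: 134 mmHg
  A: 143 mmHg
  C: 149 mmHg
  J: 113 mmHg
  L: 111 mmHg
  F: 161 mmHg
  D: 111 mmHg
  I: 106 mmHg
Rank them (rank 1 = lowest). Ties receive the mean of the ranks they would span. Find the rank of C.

7

Sorted (ascending): 106, 111, 111, 113, 134, 143, 149, 161
The 2 values of 111 occupy positions 2–3 → average rank (2+3)/2 = 2.5.
C has value 149 mmHg → rank 7.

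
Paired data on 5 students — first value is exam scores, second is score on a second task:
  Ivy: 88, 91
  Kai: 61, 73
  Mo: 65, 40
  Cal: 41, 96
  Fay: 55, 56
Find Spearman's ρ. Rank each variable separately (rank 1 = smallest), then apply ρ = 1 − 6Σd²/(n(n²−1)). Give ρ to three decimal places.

Ranks of variable 1: 5, 3, 4, 1, 2
Ranks of variable 2: 4, 3, 1, 5, 2
d = r₁ − r₂: 1, 0, 3, -4, 0
d²: 1, 0, 9, 16, 0; Σd² = 26
ρ = 1 − 6·26/(5·24) = 1 − 156/120 = -0.300

-0.300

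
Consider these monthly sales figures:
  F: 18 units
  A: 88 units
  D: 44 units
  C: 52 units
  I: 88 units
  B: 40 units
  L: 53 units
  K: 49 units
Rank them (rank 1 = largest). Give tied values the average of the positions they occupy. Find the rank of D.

6

Sorted (descending): 88, 88, 53, 52, 49, 44, 40, 18
The 2 values of 88 occupy positions 1–2 → average rank (1+2)/2 = 1.5.
D has value 44 units → rank 6.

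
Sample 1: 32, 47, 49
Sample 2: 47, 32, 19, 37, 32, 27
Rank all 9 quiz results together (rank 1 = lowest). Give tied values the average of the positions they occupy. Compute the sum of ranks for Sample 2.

Sorted (ascending): 19, 27, 32, 32, 32, 37, 47, 47, 49
The 3 values of 32 occupy positions 3–5 → average rank 4.
The 2 values of 47 occupy positions 7–8 → average rank (7+8)/2 = 7.5.
Sample 2 values → pooled ranks: 47→7.5, 32→4, 19→1, 37→6, 32→4, 27→2
Rank sum = 7.5 + 4 + 1 + 6 + 4 + 2 = 24.5

24.5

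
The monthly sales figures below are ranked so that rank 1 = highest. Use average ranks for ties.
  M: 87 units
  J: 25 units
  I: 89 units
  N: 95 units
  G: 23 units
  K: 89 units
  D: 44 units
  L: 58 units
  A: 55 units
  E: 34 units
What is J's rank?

9

Sorted (descending): 95, 89, 89, 87, 58, 55, 44, 34, 25, 23
The 2 values of 89 occupy positions 2–3 → average rank (2+3)/2 = 2.5.
J has value 25 units → rank 9.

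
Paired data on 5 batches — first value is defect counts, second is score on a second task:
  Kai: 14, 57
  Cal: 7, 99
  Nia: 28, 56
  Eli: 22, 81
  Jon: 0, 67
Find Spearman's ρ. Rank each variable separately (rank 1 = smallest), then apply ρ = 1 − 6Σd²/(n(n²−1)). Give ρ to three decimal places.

-0.500

Ranks of variable 1: 3, 2, 5, 4, 1
Ranks of variable 2: 2, 5, 1, 4, 3
d = r₁ − r₂: 1, -3, 4, 0, -2
d²: 1, 9, 16, 0, 4; Σd² = 30
ρ = 1 − 6·30/(5·24) = 1 − 180/120 = -0.500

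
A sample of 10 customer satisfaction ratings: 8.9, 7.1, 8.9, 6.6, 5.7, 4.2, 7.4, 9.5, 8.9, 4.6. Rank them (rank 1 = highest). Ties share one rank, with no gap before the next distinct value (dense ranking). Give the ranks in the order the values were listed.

Sorted (descending): 9.5, 8.9, 8.9, 8.9, 7.4, 7.1, 6.6, 5.7, 4.6, 4.2
The 3 values of 8.9 share dense rank 2.
Remaining distinct values take the next consecutive integers.

2, 4, 2, 5, 6, 8, 3, 1, 2, 7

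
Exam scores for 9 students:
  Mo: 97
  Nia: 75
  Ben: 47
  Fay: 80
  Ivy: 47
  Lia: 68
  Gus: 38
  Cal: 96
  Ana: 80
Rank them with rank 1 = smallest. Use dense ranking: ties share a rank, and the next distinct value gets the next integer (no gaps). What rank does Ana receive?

Sorted (ascending): 38, 47, 47, 68, 75, 80, 80, 96, 97
The 2 values of 47 share dense rank 2.
The 2 values of 80 share dense rank 5.
Remaining distinct values take the next consecutive integers.
Ana has value 80 → rank 5.

5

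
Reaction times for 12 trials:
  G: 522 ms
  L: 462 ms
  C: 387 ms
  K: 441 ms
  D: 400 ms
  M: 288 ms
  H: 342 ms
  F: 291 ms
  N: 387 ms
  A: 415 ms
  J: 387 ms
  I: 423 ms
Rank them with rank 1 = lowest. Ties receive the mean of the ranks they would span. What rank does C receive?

Sorted (ascending): 288, 291, 342, 387, 387, 387, 400, 415, 423, 441, 462, 522
The 3 values of 387 occupy positions 4–6 → average rank 5.
C has value 387 ms → rank 5.

5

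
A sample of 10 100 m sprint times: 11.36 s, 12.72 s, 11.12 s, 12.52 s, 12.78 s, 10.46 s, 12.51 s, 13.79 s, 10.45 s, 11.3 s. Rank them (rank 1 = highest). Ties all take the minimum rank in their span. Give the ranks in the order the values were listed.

6, 3, 8, 4, 2, 9, 5, 1, 10, 7

Sorted (descending): 13.79, 12.78, 12.72, 12.52, 12.51, 11.36, 11.3, 11.12, 10.46, 10.45
No ties — each value takes its position as its rank.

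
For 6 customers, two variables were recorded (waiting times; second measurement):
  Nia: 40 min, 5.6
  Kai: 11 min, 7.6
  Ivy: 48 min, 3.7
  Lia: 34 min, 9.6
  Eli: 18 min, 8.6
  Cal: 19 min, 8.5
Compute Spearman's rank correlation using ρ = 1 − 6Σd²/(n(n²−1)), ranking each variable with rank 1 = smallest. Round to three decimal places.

Ranks of variable 1: 5, 1, 6, 4, 2, 3
Ranks of variable 2: 2, 3, 1, 6, 5, 4
d = r₁ − r₂: 3, -2, 5, -2, -3, -1
d²: 9, 4, 25, 4, 9, 1; Σd² = 52
ρ = 1 − 6·52/(6·35) = 1 − 312/210 = -0.486

-0.486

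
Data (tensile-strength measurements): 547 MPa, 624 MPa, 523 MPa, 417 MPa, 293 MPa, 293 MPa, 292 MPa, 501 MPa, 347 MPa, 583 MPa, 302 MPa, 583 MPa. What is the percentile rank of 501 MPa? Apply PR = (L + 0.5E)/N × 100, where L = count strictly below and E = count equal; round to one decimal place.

N = 12.
Strictly below 501: 6. Equal to 501: 1.
PR = (6 + 0.5·1)/12 × 100 = 54.2

54.2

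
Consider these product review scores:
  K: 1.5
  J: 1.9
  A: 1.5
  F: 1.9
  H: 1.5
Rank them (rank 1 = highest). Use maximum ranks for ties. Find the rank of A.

5

Sorted (descending): 1.9, 1.9, 1.5, 1.5, 1.5
The 2 values of 1.9 occupy positions 1–2 → each gets rank 2.
The 3 values of 1.5 occupy positions 3–5 → each gets rank 5.
A has value 1.5 → rank 5.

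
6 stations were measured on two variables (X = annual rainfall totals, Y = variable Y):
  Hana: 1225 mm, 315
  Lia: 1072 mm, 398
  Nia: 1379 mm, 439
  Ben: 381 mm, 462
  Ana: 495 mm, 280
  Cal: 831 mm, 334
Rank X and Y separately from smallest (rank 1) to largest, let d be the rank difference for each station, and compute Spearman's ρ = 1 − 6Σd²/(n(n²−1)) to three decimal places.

-0.029

Ranks of variable 1: 5, 4, 6, 1, 2, 3
Ranks of variable 2: 2, 4, 5, 6, 1, 3
d = r₁ − r₂: 3, 0, 1, -5, 1, 0
d²: 9, 0, 1, 25, 1, 0; Σd² = 36
ρ = 1 − 6·36/(6·35) = 1 − 216/210 = -0.029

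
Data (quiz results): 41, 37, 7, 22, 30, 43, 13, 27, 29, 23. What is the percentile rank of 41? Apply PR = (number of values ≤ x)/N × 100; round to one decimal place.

N = 10.
Strictly below 41: 8. Equal to 41: 1.
PR = 9/10 × 100 = 90.0

90.0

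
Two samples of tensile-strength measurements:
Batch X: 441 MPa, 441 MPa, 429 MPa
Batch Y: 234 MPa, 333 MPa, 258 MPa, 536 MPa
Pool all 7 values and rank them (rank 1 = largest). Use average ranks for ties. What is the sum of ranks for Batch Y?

19

Sorted (descending): 536, 441, 441, 429, 333, 258, 234
The 2 values of 441 occupy positions 2–3 → average rank (2+3)/2 = 2.5.
Batch Y values → pooled ranks: 234→7, 333→5, 258→6, 536→1
Rank sum = 7 + 5 + 6 + 1 = 19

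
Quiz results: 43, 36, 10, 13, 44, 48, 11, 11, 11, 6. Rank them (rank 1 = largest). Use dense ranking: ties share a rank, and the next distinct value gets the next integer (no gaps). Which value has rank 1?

Sorted (descending): 48, 44, 43, 36, 13, 11, 11, 11, 10, 6
The 3 values of 11 share dense rank 6.
Remaining distinct values take the next consecutive integers.
Rank 1 → value 48.

48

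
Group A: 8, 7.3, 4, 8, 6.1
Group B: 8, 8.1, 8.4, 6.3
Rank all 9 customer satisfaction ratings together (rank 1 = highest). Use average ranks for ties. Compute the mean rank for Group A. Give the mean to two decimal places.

Sorted (descending): 8.4, 8.1, 8, 8, 8, 7.3, 6.3, 6.1, 4
The 3 values of 8 occupy positions 3–5 → average rank 4.
Group A values → pooled ranks: 8→4, 7.3→6, 4→9, 8→4, 6.1→8
Mean rank = (4 + 6 + 9 + 4 + 8) / 5 = 6.20

6.20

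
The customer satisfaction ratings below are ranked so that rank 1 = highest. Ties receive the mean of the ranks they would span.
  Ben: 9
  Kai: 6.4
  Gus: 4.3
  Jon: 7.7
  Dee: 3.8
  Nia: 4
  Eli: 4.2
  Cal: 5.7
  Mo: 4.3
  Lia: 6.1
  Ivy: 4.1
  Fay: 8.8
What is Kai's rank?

4

Sorted (descending): 9, 8.8, 7.7, 6.4, 6.1, 5.7, 4.3, 4.3, 4.2, 4.1, 4, 3.8
The 2 values of 4.3 occupy positions 7–8 → average rank (7+8)/2 = 7.5.
Kai has value 6.4 → rank 4.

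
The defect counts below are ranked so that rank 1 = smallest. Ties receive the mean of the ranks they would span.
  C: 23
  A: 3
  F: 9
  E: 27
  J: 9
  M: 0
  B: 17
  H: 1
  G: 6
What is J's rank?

Sorted (ascending): 0, 1, 3, 6, 9, 9, 17, 23, 27
The 2 values of 9 occupy positions 5–6 → average rank (5+6)/2 = 5.5.
J has value 9 → rank 5.5.

5.5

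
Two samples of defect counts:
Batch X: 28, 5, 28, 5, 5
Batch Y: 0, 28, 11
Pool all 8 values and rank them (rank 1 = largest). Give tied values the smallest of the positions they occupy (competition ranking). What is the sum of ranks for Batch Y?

Sorted (descending): 28, 28, 28, 11, 5, 5, 5, 0
The 3 values of 28 occupy positions 1–3 → each gets rank 1.
The 3 values of 5 occupy positions 5–7 → each gets rank 5.
Batch Y values → pooled ranks: 0→8, 28→1, 11→4
Rank sum = 8 + 1 + 4 = 13

13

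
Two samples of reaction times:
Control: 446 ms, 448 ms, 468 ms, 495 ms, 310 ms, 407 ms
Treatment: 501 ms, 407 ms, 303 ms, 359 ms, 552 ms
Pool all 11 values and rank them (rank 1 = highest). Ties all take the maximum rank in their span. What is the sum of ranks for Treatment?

Sorted (descending): 552, 501, 495, 468, 448, 446, 407, 407, 359, 310, 303
The 2 values of 407 occupy positions 7–8 → each gets rank 8.
Treatment values → pooled ranks: 501→2, 407→8, 303→11, 359→9, 552→1
Rank sum = 2 + 8 + 11 + 9 + 1 = 31

31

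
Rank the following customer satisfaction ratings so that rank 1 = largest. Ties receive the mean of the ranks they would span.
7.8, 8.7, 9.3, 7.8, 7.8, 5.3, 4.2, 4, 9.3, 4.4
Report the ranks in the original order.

Sorted (descending): 9.3, 9.3, 8.7, 7.8, 7.8, 7.8, 5.3, 4.4, 4.2, 4
The 2 values of 9.3 occupy positions 1–2 → average rank (1+2)/2 = 1.5.
The 3 values of 7.8 occupy positions 4–6 → average rank 5.

5, 3, 1.5, 5, 5, 7, 9, 10, 1.5, 8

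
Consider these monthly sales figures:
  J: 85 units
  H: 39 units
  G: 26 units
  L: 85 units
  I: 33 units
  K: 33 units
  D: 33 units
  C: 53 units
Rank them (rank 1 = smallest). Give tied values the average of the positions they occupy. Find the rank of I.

3

Sorted (ascending): 26, 33, 33, 33, 39, 53, 85, 85
The 3 values of 33 occupy positions 2–4 → average rank 3.
The 2 values of 85 occupy positions 7–8 → average rank (7+8)/2 = 7.5.
I has value 33 units → rank 3.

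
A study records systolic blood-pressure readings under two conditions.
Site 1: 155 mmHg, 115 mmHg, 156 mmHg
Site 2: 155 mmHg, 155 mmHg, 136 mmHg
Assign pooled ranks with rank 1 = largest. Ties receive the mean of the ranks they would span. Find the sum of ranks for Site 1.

Sorted (descending): 156, 155, 155, 155, 136, 115
The 3 values of 155 occupy positions 2–4 → average rank 3.
Site 1 values → pooled ranks: 155→3, 115→6, 156→1
Rank sum = 3 + 6 + 1 = 10

10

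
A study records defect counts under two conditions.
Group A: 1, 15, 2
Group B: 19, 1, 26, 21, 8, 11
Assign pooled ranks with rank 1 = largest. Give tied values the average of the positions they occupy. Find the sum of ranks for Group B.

25.5

Sorted (descending): 26, 21, 19, 15, 11, 8, 2, 1, 1
The 2 values of 1 occupy positions 8–9 → average rank (8+9)/2 = 8.5.
Group B values → pooled ranks: 19→3, 1→8.5, 26→1, 21→2, 8→6, 11→5
Rank sum = 3 + 8.5 + 1 + 2 + 6 + 5 = 25.5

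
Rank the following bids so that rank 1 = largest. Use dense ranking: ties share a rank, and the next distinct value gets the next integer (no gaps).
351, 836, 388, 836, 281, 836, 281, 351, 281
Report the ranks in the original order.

Sorted (descending): 836, 836, 836, 388, 351, 351, 281, 281, 281
The 3 values of 836 share dense rank 1.
The 2 values of 351 share dense rank 3.
The 3 values of 281 share dense rank 4.
Remaining distinct values take the next consecutive integers.

3, 1, 2, 1, 4, 1, 4, 3, 4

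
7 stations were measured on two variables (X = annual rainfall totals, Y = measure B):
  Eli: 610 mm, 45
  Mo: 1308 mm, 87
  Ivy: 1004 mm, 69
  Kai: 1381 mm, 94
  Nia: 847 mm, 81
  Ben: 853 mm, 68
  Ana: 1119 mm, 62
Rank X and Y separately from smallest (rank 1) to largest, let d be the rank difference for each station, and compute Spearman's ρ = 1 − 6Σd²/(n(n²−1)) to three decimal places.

0.679

Ranks of variable 1: 1, 6, 4, 7, 2, 3, 5
Ranks of variable 2: 1, 6, 4, 7, 5, 3, 2
d = r₁ − r₂: 0, 0, 0, 0, -3, 0, 3
d²: 0, 0, 0, 0, 9, 0, 9; Σd² = 18
ρ = 1 − 6·18/(7·48) = 1 − 108/336 = 0.679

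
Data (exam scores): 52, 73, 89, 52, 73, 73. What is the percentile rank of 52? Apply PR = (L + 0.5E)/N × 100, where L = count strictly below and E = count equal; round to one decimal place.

N = 6.
Strictly below 52: 0. Equal to 52: 2.
PR = (0 + 0.5·2)/6 × 100 = 16.7

16.7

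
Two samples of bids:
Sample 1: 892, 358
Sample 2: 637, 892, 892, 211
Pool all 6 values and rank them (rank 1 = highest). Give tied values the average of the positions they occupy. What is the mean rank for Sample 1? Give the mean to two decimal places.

3.50

Sorted (descending): 892, 892, 892, 637, 358, 211
The 3 values of 892 occupy positions 1–3 → average rank 2.
Sample 1 values → pooled ranks: 892→2, 358→5
Mean rank = (2 + 5) / 2 = 3.50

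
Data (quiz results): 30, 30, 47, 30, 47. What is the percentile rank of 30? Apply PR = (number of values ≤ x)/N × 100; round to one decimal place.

60.0

N = 5.
Strictly below 30: 0. Equal to 30: 3.
PR = 3/5 × 100 = 60.0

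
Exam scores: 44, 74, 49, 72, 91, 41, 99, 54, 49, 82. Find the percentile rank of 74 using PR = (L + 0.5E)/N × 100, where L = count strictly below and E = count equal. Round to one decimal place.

N = 10.
Strictly below 74: 6. Equal to 74: 1.
PR = (6 + 0.5·1)/10 × 100 = 65.0

65.0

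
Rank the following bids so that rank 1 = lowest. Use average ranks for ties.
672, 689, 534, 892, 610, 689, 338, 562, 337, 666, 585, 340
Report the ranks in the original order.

9, 10.5, 4, 12, 7, 10.5, 2, 5, 1, 8, 6, 3

Sorted (ascending): 337, 338, 340, 534, 562, 585, 610, 666, 672, 689, 689, 892
The 2 values of 689 occupy positions 10–11 → average rank (10+11)/2 = 10.5.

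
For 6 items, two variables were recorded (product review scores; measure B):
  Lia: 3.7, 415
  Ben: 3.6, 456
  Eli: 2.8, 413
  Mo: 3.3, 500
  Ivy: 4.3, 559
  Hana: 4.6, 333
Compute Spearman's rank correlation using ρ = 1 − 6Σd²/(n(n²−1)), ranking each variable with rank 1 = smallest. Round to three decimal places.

Ranks of variable 1: 4, 3, 1, 2, 5, 6
Ranks of variable 2: 3, 4, 2, 5, 6, 1
d = r₁ − r₂: 1, -1, -1, -3, -1, 5
d²: 1, 1, 1, 9, 1, 25; Σd² = 38
ρ = 1 − 6·38/(6·35) = 1 − 228/210 = -0.086

-0.086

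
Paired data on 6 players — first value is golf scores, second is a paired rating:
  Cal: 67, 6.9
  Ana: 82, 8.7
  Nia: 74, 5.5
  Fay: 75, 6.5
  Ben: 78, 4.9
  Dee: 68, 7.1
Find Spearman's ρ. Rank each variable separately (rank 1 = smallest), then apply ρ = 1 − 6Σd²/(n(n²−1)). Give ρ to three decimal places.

Ranks of variable 1: 1, 6, 3, 4, 5, 2
Ranks of variable 2: 4, 6, 2, 3, 1, 5
d = r₁ − r₂: -3, 0, 1, 1, 4, -3
d²: 9, 0, 1, 1, 16, 9; Σd² = 36
ρ = 1 − 6·36/(6·35) = 1 − 216/210 = -0.029

-0.029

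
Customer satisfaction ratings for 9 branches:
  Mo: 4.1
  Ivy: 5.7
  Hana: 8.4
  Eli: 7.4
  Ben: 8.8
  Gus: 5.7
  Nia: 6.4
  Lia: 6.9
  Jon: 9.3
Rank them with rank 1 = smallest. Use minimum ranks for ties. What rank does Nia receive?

Sorted (ascending): 4.1, 5.7, 5.7, 6.4, 6.9, 7.4, 8.4, 8.8, 9.3
The 2 values of 5.7 occupy positions 2–3 → each gets rank 2.
Nia has value 6.4 → rank 4.

4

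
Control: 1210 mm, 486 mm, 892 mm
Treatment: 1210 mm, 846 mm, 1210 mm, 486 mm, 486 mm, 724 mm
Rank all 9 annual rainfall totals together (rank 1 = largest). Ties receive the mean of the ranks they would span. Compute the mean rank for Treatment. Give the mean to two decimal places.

Sorted (descending): 1210, 1210, 1210, 892, 846, 724, 486, 486, 486
The 3 values of 1210 occupy positions 1–3 → average rank 2.
The 3 values of 486 occupy positions 7–9 → average rank 8.
Treatment values → pooled ranks: 1210→2, 846→5, 1210→2, 486→8, 486→8, 724→6
Mean rank = (2 + 5 + 2 + 8 + 8 + 6) / 6 = 5.17

5.17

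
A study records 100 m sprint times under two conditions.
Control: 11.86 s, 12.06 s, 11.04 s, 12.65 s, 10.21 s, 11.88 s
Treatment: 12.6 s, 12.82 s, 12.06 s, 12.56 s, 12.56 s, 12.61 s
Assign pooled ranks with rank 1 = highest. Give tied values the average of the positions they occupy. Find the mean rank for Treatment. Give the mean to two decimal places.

4.42

Sorted (descending): 12.82, 12.65, 12.61, 12.6, 12.56, 12.56, 12.06, 12.06, 11.88, 11.86, 11.04, 10.21
The 2 values of 12.56 occupy positions 5–6 → average rank (5+6)/2 = 5.5.
The 2 values of 12.06 occupy positions 7–8 → average rank (7+8)/2 = 7.5.
Treatment values → pooled ranks: 12.6→4, 12.82→1, 12.06→7.5, 12.56→5.5, 12.56→5.5, 12.61→3
Mean rank = (4 + 1 + 7.5 + 5.5 + 5.5 + 3) / 6 = 4.42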